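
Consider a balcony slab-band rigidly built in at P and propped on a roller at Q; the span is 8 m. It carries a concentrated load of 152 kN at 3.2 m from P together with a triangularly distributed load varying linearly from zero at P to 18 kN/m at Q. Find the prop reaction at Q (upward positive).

R_Q = 71.22 kN

Remove the prop at Q; the released (primary) structure is a cantilever built in at P.
Downward deflection at the released point Q due to the loads:
  point load 152 at a = 3.2: Pa²(3L − a)/(6EI) = 5396/EI
  triangular load, peak 18 at the free end: 11w₀L⁴/(120EI) = 6758/EI
  δ_0 = 12154/EI
Tip deflection under a unit load at Q: L³/(3EI) = 170.7/EI.
Compatibility at Q: δ_0 − R_Q·δ_{QQ} = 0, so R_Q = 12154/170.7 = 71.22 kN.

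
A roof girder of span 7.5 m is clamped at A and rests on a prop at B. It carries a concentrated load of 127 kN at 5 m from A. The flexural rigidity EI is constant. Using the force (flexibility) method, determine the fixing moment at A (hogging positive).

Choose R_B as the redundant. The primary structure is the cantilever fixed at A.
Downward deflection at the released point B due to the loads:
  point load 127 at a = 5: Pa²(3L − a)/(6EI) = 9260/EI
Flexibility coefficient — unit upward force at B: δ_{BB} = L³/(3EI) = 140.6/EI.
Compatibility at B: δ_0 − R_B·δ_{BB} = 0, so R_B = 9260/140.6 = 65.85 kN.
Moment equilibrium about A: M_A = Σ(load moments about A) − R_B·L = 635 − 65.85×7.5 = 141.1 kN·m.

M_A = 141.1 kN·m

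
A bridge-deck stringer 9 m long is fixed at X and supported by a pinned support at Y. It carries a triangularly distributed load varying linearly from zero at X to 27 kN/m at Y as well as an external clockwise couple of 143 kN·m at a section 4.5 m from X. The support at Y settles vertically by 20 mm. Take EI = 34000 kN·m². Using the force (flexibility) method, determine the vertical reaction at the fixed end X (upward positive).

R_X = 39.6 kN

Release the roller at Y. Primary structure: cantilever fixed at X.
Downward deflection at the released point Y due to the loads:
  triangular load, peak 27 at the free end: 11w₀L⁴/(120EI) = 16238/EI
  clockwise couple 143 at a = 4.5: M₀a(2L − a)/(2EI) = 4344/EI
  δ_0 = 20582/EI
Flexibility coefficient — unit upward force at Y: δ_{YY} = L³/(3EI) = 243/EI.
With EI = 34000 kN·m²: δ_0 = 0.60536 m and δ_{YY} = 0.007147 m/kN.
Compatibility — the beam at Y must follow the support down by 0.02 m: δ_0 − R_Y·δ_{YY} = 0.02, so R_Y = (0.60536 − 0.02)/0.007147 = 81.9 kN.
Vertical equilibrium: R_X = ΣP − R_Y = 121.5 − 81.9 = 39.6 kN.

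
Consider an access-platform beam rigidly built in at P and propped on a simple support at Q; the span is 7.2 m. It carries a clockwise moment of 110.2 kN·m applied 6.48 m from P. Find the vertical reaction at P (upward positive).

R_P = -22.73 kN

Take the reaction at Q as the redundant and release it; the primary structure is a cantilever fixed at P.
Free-end deflection of the primary structure under the applied loading (downward +):
  clockwise couple 110.2 at a = 6.48: M₀a(2L − a)/(2EI) = 2828/EI
Flexibility coefficient — unit upward force at Q: δ_{QQ} = L³/(3EI) = 124.4/EI.
Compatibility at Q: δ_0 − R_Q·δ_{QQ} = 0, so R_Q = 2828/124.4 = 22.73 kN.
Vertical equilibrium: R_P = ΣP − R_Q = 0 − 22.73 = -22.73 kN.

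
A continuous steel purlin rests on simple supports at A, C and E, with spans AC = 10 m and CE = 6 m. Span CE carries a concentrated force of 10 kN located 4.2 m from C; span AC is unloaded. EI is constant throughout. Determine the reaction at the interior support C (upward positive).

Release continuity at C by inserting a hinge; the redundant is the internal moment M_C. The primary structure is two simply-supported spans AC and CE.
End slopes at the hinge C, treating each span as simply supported:
  span CE: point load 10 at a = 4.2: Pab(L + b)/(6LEI) = 16.38/EI
  relative rotation θ_0 = (0 + 16.38)/EI = 16.38/EI
A unit hogging moment at C produces rotation L₁/(3EI) + L₂/(3EI) = 5.333/EI.
Compatibility: M_C·(L₁+L₂)/(3EI) = θ_0, giving M_C = 3.071 kN·m (hogging).
Span AC, ΣM about A with M_C applied at C: R_C^{AC}·10 = 0 + 3.071, so R_C^{AC} = 0.3071 kN and R_A = 0 − 0.3071 = -0.3071 kN.
Span CE, ΣM about E: R_C^{CE}·6 = 18 + 3.071, so R_C^{CE} = 3.512 kN and R_E = 10 − 3.512 = 6.488 kN.
R_C = 0.3071 + 3.512 = 3.819 kN.

R_C = 3.819 kN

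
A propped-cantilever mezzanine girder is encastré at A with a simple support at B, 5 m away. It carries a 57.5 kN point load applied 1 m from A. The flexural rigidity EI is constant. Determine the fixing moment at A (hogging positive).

M_A = 41.4 kN·m

Choose R_B as the redundant. The primary structure is the cantilever fixed at A.
Primary-structure tip deflection at B by superposition:
  point load 57.5 at a = 1: Pa²(3L − a)/(6EI) = 134.2/EI
Tip deflection under a unit load at B: L³/(3EI) = 41.67/EI.
The prop prevents deflection at B: R_B = δ_0/δ_{BB} = 134.2/41.67 = 3.22 kN.
Moment equilibrium about A: M_A = Σ(load moments about A) − R_B·L = 57.5 − 3.22×5 = 41.4 kN·m.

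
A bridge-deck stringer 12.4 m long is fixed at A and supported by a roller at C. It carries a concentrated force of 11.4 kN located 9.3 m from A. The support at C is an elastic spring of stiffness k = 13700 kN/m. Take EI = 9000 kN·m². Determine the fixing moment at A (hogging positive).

M_A = 16.66 kN·m

Remove the prop at C; the released (primary) structure is a cantilever built in at A.
Free-end deflection of the primary structure under the applied loading (downward +):
  point load 11.4 at a = 9.3: Pa²(3L − a)/(6EI) = 4585/EI
Flexibility coefficient — unit upward force at C: δ_{CC} = L³/(3EI) = 635.5/EI.
With EI = 9000 kN·m²: δ_0 = 0.50943 m and δ_{CC} = 0.070616 m/kN.
Compatibility — the spring shortens by R_C/k under the reaction it provides: δ_0 − R_C·δ_{CC} = R_C/k. With 1/k = 0.000073 m/kN, R_C = δ_0 / (δ_{CC} + 1/k) = 0.50943 / (0.070616 + 0.000073) = 7.207 kN.
Moment equilibrium about A: M_A = Σ(load moments about A) − R_C·L = 106 − 7.207×12.4 = 16.66 kN·m.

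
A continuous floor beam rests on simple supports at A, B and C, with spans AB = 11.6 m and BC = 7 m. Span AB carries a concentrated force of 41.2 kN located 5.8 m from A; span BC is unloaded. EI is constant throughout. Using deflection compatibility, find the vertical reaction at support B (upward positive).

Insert a hinge at B; M_B is the redundant, and each span becomes simply supported.
Discontinuity in slope at B on the released structure — sum the simple-span end rotations:
  span AB: point load 41.2 at a = 5.8: Pab(L + a)/(6LEI) = 346.5/EI
  relative rotation θ_0 = (346.5 + 0)/EI = 346.5/EI
A unit hogging moment at B produces rotation L₁/(3EI) + L₂/(3EI) = 6.2/EI.
Compatibility: M_B·(L₁+L₂)/(3EI) = θ_0, giving M_B = 55.89 kN·m (hogging).
Span AB, ΣM about A with M_B applied at B: R_B^{AB}·11.6 = 239 + 55.89, so R_B^{AB} = 25.42 kN and R_A = 41.2 − 25.42 = 15.78 kN.
Span BC, ΣM about C: R_B^{BC}·7 = 0 + 55.89, so R_B^{BC} = 7.984 kN and R_C = 0 − 7.984 = -7.984 kN.
R_B = 25.42 + 7.984 = 33.4 kN.

R_B = 33.4 kN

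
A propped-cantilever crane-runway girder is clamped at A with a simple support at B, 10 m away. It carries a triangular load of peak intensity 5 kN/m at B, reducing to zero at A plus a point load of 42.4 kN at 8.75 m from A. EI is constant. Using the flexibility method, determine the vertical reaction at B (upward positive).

Choose R_B as the redundant. The primary structure is the cantilever fixed at A.
Deflection at B on the released cantilever, summing each load's contribution:
  triangular load, peak 5 at the free end: 11w₀L⁴/(120EI) = 4583/EI
  point load 42.4 at a = 8.75: Pa²(3L − a)/(6EI) = 11497/EI
  δ_0 = 16080/EI
Flexibility coefficient — unit upward force at B: δ_{BB} = L³/(3EI) = 333.3/EI.
Compatibility at B: δ_0 − R_B·δ_{BB} = 0, so R_B = 16080/333.3 = 48.24 kN.

R_B = 48.24 kN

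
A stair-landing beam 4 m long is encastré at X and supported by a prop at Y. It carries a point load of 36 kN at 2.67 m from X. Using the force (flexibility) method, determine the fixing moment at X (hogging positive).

M_X = 21.29 kN·m

Choose R_Y as the redundant. The primary structure is the cantilever fixed at X.
Free-end deflection of the primary structure under the applied loading (downward +):
  point load 36 at a = 2.67: Pa²(3L − a)/(6EI) = 399.1/EI
Tip deflection under a unit load at Y: L³/(3EI) = 21.33/EI.
Compatibility at Y: δ_0 − R_Y·δ_{YY} = 0, so R_Y = 399.1/21.33 = 18.71 kN.
Moment equilibrium about X: M_X = Σ(load moments about X) − R_Y·L = 96.12 − 18.71×4 = 21.29 kN·m.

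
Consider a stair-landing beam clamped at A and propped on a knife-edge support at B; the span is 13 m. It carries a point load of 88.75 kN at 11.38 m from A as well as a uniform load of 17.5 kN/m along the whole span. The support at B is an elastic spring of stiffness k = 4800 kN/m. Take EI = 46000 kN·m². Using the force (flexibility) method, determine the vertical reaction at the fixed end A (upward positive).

Remove the prop at B; the released (primary) structure is a cantilever built in at A.
Deflection at B on the released cantilever, summing each load's contribution:
  point load 88.75 at a = 11.38: Pa²(3L − a)/(6EI) = 52908/EI
  UDL 17.5: wL⁴/(8EI) = 62477/EI
  δ_0 = 115386/EI
Flexibility coefficient — unit upward force at B: δ_{BB} = L³/(3EI) = 732.3/EI.
With EI = 46000 kN·m²: δ_0 = 2.5084 m and δ_{BB} = 0.01592 m/kN.
Compatibility — the spring shortens by R_B/k under the reaction it provides: δ_0 − R_B·δ_{BB} = R_B/k. With 1/k = 0.000208 m/kN, R_B = δ_0 / (δ_{BB} + 1/k) = 2.5084 / (0.01592 + 0.000208) = 155.5 kN.
Vertical equilibrium: R_A = ΣP − R_B = 316.2 − 155.5 = 160.7 kN.

R_A = 160.7 kN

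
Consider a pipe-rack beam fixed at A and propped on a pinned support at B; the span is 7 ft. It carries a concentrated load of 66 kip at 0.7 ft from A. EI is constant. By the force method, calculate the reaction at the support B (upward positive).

Choose R_B as the redundant. The primary structure is the cantilever fixed at A.
Deflection at B on the released cantilever, summing each load's contribution:
  point load 66 at a = 0.7: Pa²(3L − a)/(6EI) = 109.4/EI
Tip deflection under a unit load at B: L³/(3EI) = 114.3/EI.
Compatibility at B: δ_0 − R_B·δ_{BB} = 0, so R_B = 109.4/114.3 = 0.957 kip.

R_B = 0.957 kip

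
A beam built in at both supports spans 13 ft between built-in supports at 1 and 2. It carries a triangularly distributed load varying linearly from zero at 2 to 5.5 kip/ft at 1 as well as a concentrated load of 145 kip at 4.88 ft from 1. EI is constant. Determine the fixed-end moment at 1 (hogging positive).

Release both end moments; the primary structure is a simply-supported span 12 with redundants M_1 and M_2.
On the primary (simply-supported) span, the end slopes from the loading are:
  at 1: triangular load, peak 5.5: w₀L³/(45EI) = 268.5/EI
  at 2: triangular load, peak 5.5: 7w₀L³/(360EI) = 235/EI
  at 1: point load 145 at a = 4.88: Pab(L + b)/(6LEI) = 1556/EI
  at 2: point load 145 at a = 4.88: Pab(L + a)/(6LEI) = 1317/EI
  θ_10 = 1824/EI,  θ_20 = 1552/EI
Flexibility coefficients: a unit moment at one end gives L/(3EI) there and L/(6EI) at the far end, so f₁₁ = f₂₂ = 4.333/EI and f₁₂ = f₂₁ = 2.167/EI.
Compatibility — zero rotation at each built-in end:
  4.333 M_1 + 2.167 M_2 = 1824
  2.167 M_1 + 4.333 M_2 = 1552
Solving the pair gives M_1 = 322.5 kip·ft and M_2 = 196.9 kip·ft (hogging).

M_1 = 322.5 kip·ft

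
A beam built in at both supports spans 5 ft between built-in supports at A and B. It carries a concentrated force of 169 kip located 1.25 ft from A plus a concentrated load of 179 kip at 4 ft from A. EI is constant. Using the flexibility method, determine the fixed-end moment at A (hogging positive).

M_A = 147.5 kip·ft

Release both end moments; the primary structure is a simply-supported span AB with redundants M_A and M_B.
End rotations of the released simple span under the applied load (×1/EI):
  at A: point load 169 at a = 1.25: Pab(L + b)/(6LEI) = 231.1/EI
  at B: point load 169 at a = 1.25: Pab(L + a)/(6LEI) = 165/EI
  at A: point load 179 at a = 4: Pab(L + b)/(6LEI) = 143.2/EI
  at B: point load 179 at a = 4: Pab(L + a)/(6LEI) = 214.8/EI
  θ_A0 = 374.3/EI,  θ_B0 = 379.8/EI
Flexibility coefficients: a unit moment at one end gives L/(3EI) there and L/(6EI) at the far end, so f₁₁ = f₂₂ = 1.667/EI and f₁₂ = f₂₁ = 0.8333/EI.
Compatibility — zero rotation at each built-in end:
  1.667 M_A + 0.8333 M_B = 374.3
  0.8333 M_A + 1.667 M_B = 379.8
Solving the pair gives M_A = 147.5 kip·ft and M_B = 154.2 kip·ft (hogging).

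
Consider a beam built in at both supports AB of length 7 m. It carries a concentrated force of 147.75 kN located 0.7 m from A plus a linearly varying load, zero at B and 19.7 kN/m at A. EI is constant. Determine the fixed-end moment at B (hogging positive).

Release both end moments; the primary structure is a simply-supported span AB with redundants M_A and M_B.
On the primary (simply-supported) span, the end slopes from the loading are:
  at A: point load 147.75 at a = 0.7: Pab(L + b)/(6LEI) = 206.3/EI
  at B: point load 147.75 at a = 0.7: Pab(L + a)/(6LEI) = 119.5/EI
  at A: triangular load, peak 19.7: w₀L³/(45EI) = 150.2/EI
  at B: triangular load, peak 19.7: 7w₀L³/(360EI) = 131.4/EI
  θ_A0 = 356.5/EI,  θ_B0 = 250.8/EI
Flexibility coefficients: a unit moment at one end gives L/(3EI) there and L/(6EI) at the far end, so f₁₁ = f₂₂ = 2.333/EI and f₁₂ = f₂₁ = 1.167/EI.
Compatibility — zero rotation at each built-in end:
  2.333 M_A + 1.167 M_B = 356.5
  1.167 M_A + 2.333 M_B = 250.8
Solving the pair gives M_A = 132 kN·m and M_B = 41.48 kN·m (hogging).

M_B = 41.48 kN·m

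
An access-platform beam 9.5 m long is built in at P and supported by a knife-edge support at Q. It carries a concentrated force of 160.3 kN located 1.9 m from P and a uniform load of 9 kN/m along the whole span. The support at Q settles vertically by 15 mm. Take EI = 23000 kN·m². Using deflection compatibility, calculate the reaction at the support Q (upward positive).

Release the roller at Q. Primary structure: cantilever fixed at P.
Downward deflection at the released point Q due to the loads:
  point load 160.3 at a = 1.9: Pa²(3L − a)/(6EI) = 2565/EI
  UDL 9: wL⁴/(8EI) = 9163/EI
  δ_0 = 11729/EI
Tip deflection under a unit load at Q: L³/(3EI) = 285.8/EI.
With EI = 23000 kN·m²: δ_0 = 0.50994 m and δ_{QQ} = 0.012426 m/kN.
Compatibility — the beam at Q must follow the support down by 0.015 m: δ_0 − R_Q·δ_{QQ} = 0.015, so R_Q = (0.50994 − 0.015)/0.012426 = 39.83 kN.

R_Q = 39.83 kN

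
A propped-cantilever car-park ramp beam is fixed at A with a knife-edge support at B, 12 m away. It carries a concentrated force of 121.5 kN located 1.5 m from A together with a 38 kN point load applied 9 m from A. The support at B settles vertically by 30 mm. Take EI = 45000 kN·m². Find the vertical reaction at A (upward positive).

R_A = 135.1 kN

Remove the prop at B; the released (primary) structure is a cantilever built in at A.
Deflection at B on the released cantilever, summing each load's contribution:
  point load 121.5 at a = 1.5: Pa²(3L − a)/(6EI) = 1572/EI
  point load 38 at a = 9: Pa²(3L − a)/(6EI) = 13851/EI
  δ_0 = 15423/EI
Flexibility coefficient — unit upward force at B: δ_{BB} = L³/(3EI) = 576/EI.
With EI = 45000 kN·m²: δ_0 = 0.34273 m and δ_{BB} = 0.0128 m/kN.
Compatibility — the beam at B must follow the support down by 0.03 m: δ_0 − R_B·δ_{BB} = 0.03, so R_B = (0.34273 − 0.03)/0.0128 = 24.43 kN.
Vertical equilibrium: R_A = ΣP − R_B = 159.5 − 24.43 = 135.1 kN.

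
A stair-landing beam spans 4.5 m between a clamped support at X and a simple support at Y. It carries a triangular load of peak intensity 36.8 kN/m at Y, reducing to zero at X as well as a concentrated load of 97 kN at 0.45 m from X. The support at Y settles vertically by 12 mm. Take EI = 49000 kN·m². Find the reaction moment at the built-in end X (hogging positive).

Remove the prop at Y; the released (primary) structure is a cantilever built in at X.
Free-end deflection of the primary structure under the applied loading (downward +):
  triangular load, peak 36.8 at the free end: 11w₀L⁴/(120EI) = 1383/EI
  point load 97 at a = 0.45: Pa²(3L − a)/(6EI) = 42.72/EI
  δ_0 = 1426/EI
Tip deflection under a unit load at Y: L³/(3EI) = 30.38/EI.
With EI = 49000 kN·m²: δ_0 = 0.029102 m and δ_{YY} = 0.00062 m/kN.
Compatibility — the beam at Y must follow the support down by 0.012 m: δ_0 − R_Y·δ_{YY} = 0.012, so R_Y = (0.029102 − 0.012)/0.00062 = 27.59 kN.
Moment equilibrium about X: M_X = Σ(load moments about X) − R_Y·L = 292.1 − 27.59×4.5 = 167.9 kN·m.

M_X = 167.9 kN·m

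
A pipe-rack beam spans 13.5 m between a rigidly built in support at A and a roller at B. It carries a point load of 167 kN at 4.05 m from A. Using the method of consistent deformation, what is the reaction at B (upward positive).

Release the roller at B. Primary structure: cantilever fixed at A.
Deflection at B on the released cantilever, summing each load's contribution:
  point load 167 at a = 4.05: Pa²(3L − a)/(6EI) = 16641/EI
Flexibility coefficient — unit upward force at B: δ_{BB} = L³/(3EI) = 820.1/EI.
The prop prevents deflection at B: R_B = δ_0/δ_{BB} = 16641/820.1 = 20.29 kN.

R_B = 20.29 kN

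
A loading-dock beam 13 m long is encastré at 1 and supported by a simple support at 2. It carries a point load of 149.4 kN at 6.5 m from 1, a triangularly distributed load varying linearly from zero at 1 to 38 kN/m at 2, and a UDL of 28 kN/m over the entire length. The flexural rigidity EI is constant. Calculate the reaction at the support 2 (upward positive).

R_2 = 319 kN

Release the roller at 2. Primary structure: cantilever fixed at 1.
Primary-structure tip deflection at 2 by superposition:
  point load 149.4 at a = 6.5: Pa²(3L − a)/(6EI) = 34191/EI
  triangular load, peak 38 at the free end: 11w₀L⁴/(120EI) = 99487/EI
  UDL 28: wL⁴/(8EI) = 99964/EI
  δ_0 = 233642/EI
Tip deflection under a unit load at 2: L³/(3EI) = 732.3/EI.
Compatibility at 2: δ_0 − R_2·δ_{22} = 0, so R_2 = 233642/732.3 = 319 kN.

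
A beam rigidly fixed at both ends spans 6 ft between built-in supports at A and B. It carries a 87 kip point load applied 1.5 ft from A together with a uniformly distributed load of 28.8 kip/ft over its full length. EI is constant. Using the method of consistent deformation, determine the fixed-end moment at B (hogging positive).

Take the two fixed-end moments M_A, M_B as redundants; the released structure is the simple span AB.
Simple-span end rotations at A and B under the given loads:
  at A: point load 87 at a = 1.5: Pab(L + b)/(6LEI) = 171.3/EI
  at B: point load 87 at a = 1.5: Pab(L + a)/(6LEI) = 122.3/EI
  at A: UDL 28.8: wL³/(24EI) = 259.2/EI
  at B: UDL 28.8: wL³/(24EI) = 259.2/EI
  θ_A0 = 430.5/EI,  θ_B0 = 381.5/EI
Flexibility coefficients: a unit moment at one end gives L/(3EI) there and L/(6EI) at the far end, so f₁₁ = f₂₂ = 2/EI and f₁₂ = f₂₁ = 1/EI.
Compatibility — zero rotation at each built-in end:
  2 M_A + 1 M_B = 430.5
  1 M_A + 2 M_B = 381.5
Solving the pair gives M_A = 159.8 kip·ft and M_B = 110.9 kip·ft (hogging).

M_B = 110.9 kip·ft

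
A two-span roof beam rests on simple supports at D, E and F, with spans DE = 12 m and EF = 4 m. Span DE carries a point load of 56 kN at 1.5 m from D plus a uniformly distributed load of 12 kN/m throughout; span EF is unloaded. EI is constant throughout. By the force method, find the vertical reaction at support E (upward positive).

R_E = 143.3 kN

Take M_E as the redundant. Released structure: two simple spans DE and EF with a hinge at E.
Discontinuity in slope at E on the released structure — sum the simple-span end rotations:
  span DE: point load 56 at a = 1.5: Pab(L + a)/(6LEI) = 165.4/EI
  span DE: UDL 12: wL³/(24EI) = 864/EI
  relative rotation θ_0 = (1029 + 0)/EI = 1029/EI
A unit hogging moment at E produces rotation L₁/(3EI) + L₂/(3EI) = 5.333/EI.
Slope continuity at E: θ_0 = M_E·5.333/EI, so M_E = 1029/5.333 = 193 kN·m (hogging).
Span DE, ΣM about D with M_E applied at E: R_E^{DE}·12 = 948 + 193, so R_E^{DE} = 95.08 kN and R_D = 200 − 95.08 = 104.9 kN.
Span EF, ΣM about F: R_E^{EF}·4 = 0 + 193, so R_E^{EF} = 48.25 kN and R_F = 0 − 48.25 = -48.25 kN.
R_E = 95.08 + 48.25 = 143.3 kN.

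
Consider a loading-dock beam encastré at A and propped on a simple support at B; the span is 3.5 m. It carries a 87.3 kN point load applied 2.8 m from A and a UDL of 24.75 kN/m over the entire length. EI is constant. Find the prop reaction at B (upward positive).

Choose R_B as the redundant. The primary structure is the cantilever fixed at A.
Free-end deflection of the primary structure under the applied loading (downward +):
  point load 87.3 at a = 2.8: Pa²(3L − a)/(6EI) = 878.4/EI
  UDL 24.75: wL⁴/(8EI) = 464.3/EI
  δ_0 = 1343/EI
Flexibility coefficient — unit upward force at B: δ_{BB} = L³/(3EI) = 14.29/EI.
The prop prevents deflection at B: R_B = δ_0/δ_{BB} = 1343/14.29 = 93.94 kN.

R_B = 93.94 kN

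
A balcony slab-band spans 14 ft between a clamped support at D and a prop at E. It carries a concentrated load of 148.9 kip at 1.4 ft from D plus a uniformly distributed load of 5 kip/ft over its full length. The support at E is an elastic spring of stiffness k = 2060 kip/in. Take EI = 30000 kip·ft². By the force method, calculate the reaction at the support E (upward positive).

Release the roller at E. Primary structure: cantilever fixed at D.
Deflection at E on the released cantilever, summing each load's contribution:
  point load 148.9 at a = 1.4: Pa²(3L − a)/(6EI) = 1975/EI
  UDL 5: wL⁴/(8EI) = 24010/EI
  δ_0 = 25985/EI
Tip deflection under a unit load at E: L³/(3EI) = 914.7/EI.
With EI = 30000 kip·ft²: δ_0 = 0.86616 ft and δ_{EE} = 0.030489 ft/kip.
Compatibility — the spring shortens by R_E/k under the reaction it provides: δ_0 − R_E·δ_{EE} = R_E/k. With 1/k = 1/(2060×12) ft/kip = 0.00004 ft/kip, R_E = δ_0 / (δ_{EE} + 1/k) = 0.86616 / (0.030489 + 0.00004) = 28.37 kip.

R_E = 28.37 kip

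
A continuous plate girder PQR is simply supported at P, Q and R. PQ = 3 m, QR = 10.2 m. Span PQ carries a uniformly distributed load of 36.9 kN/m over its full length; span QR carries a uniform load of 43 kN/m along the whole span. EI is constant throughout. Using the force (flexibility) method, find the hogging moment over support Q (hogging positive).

M_Q = 441.6 kN·m

Take M_Q as the redundant. Released structure: two simple spans PQ and QR with a hinge at Q.
Discontinuity in slope at Q on the released structure — sum the simple-span end rotations:
  span PQ: UDL 36.9: wL³/(24EI) = 41.51/EI
  span QR: UDL 43: wL³/(24EI) = 1901/EI
  relative rotation θ_0 = (41.51 + 1901)/EI = 1943/EI
A unit hogging moment at Q produces rotation L₁/(3EI) + L₂/(3EI) = 4.4/EI.
Compatibility: M_Q·(L₁+L₂)/(3EI) = θ_0, giving M_Q = 441.6 kN·m (hogging).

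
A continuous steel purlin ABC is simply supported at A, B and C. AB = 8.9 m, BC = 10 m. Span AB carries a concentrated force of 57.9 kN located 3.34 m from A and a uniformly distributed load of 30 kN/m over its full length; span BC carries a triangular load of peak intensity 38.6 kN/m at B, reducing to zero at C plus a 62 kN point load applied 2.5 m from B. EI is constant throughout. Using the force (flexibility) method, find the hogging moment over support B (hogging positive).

M_B = 369 kN·m

Take M_B as the redundant. Released structure: two simple spans AB and BC with a hinge at B.
Discontinuity in slope at B on the released structure — sum the simple-span end rotations:
  span AB: point load 57.9 at a = 3.34: Pab(L + a)/(6LEI) = 246.5/EI
  span AB: UDL 30: wL³/(24EI) = 881.2/EI
  span BC: triangular load, peak 38.6: w₀L³/(45EI) = 857.8/EI
  span BC: point load 62 at a = 2.5: Pab(L + b)/(6LEI) = 339.1/EI
  relative rotation θ_0 = (1128 + 1197)/EI = 2325/EI
A unit hogging moment at B produces rotation L₁/(3EI) + L₂/(3EI) = 6.3/EI.
Slope continuity at B: θ_0 = M_B·6.3/EI, so M_B = 2325/6.3 = 369 kN·m (hogging).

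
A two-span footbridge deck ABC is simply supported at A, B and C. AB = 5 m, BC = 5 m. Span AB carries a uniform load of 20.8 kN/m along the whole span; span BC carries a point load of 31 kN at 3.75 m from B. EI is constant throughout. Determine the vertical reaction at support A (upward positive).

R_A = 43.68 kN

Release continuity at B by inserting a hinge; the redundant is the internal moment M_B. The primary structure is two simply-supported spans AB and BC.
End slopes at the hinge B, treating each span as simply supported:
  span AB: UDL 20.8: wL³/(24EI) = 108.3/EI
  span BC: point load 31 at a = 3.75: Pab(L + b)/(6LEI) = 30.27/EI
  relative rotation θ_0 = (108.3 + 30.27)/EI = 138.6/EI
A unit hogging moment at B produces rotation L₁/(3EI) + L₂/(3EI) = 3.333/EI.
Compatibility: M_B·(L₁+L₂)/(3EI) = θ_0, giving M_B = 41.58 kN·m (hogging).
Span AB, ΣM about A with M_B applied at B: R_B^{AB}·5 = 260 + 41.58, so R_B^{AB} = 60.32 kN and R_A = 104 − 60.32 = 43.68 kN.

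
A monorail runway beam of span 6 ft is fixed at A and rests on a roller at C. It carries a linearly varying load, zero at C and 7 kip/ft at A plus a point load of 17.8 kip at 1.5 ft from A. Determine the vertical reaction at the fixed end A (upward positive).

R_A = 33.07 kip

Release the roller at C. Primary structure: cantilever fixed at A.
Deflection at C on the released cantilever, summing each load's contribution:
  triangular load, peak 7 at the fixed end: w₀L⁴/(30EI) = 302.4/EI
  point load 17.8 at a = 1.5: Pa²(3L − a)/(6EI) = 110.1/EI
  δ_0 = 412.5/EI
Tip deflection under a unit load at C: L³/(3EI) = 72/EI.
Compatibility at C: δ_0 − R_C·δ_{CC} = 0, so R_C = 412.5/72 = 5.73 kip.
Vertical equilibrium: R_A = ΣP − R_C = 38.8 − 5.73 = 33.07 kip.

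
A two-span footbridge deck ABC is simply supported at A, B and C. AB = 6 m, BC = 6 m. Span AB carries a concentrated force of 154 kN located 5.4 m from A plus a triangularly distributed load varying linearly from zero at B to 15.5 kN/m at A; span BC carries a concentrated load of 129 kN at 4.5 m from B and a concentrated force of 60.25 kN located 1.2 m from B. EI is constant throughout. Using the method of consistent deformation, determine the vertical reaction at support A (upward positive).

R_A = 25.21 kN

Release continuity at B by inserting a hinge; the redundant is the internal moment M_B. The primary structure is two simply-supported spans AB and BC.
End slopes at the hinge B, treating each span as simply supported:
  span AB: point load 154 at a = 5.4: Pab(L + a)/(6LEI) = 158/EI
  span AB: triangular load, peak 15.5: 7w₀L³/(360EI) = 65.1/EI
  span BC: point load 129 at a = 4.5: Pab(L + b)/(6LEI) = 181.4/EI
  span BC: point load 60.25 at a = 1.2: Pab(L + b)/(6LEI) = 104.1/EI
  relative rotation θ_0 = (223.1 + 285.5)/EI = 508.6/EI
A unit hogging moment at B produces rotation L₁/(3EI) + L₂/(3EI) = 4/EI.
Compatibility: M_B·(L₁+L₂)/(3EI) = θ_0, giving M_B = 127.2 kN·m (hogging).
Span AB, ΣM about A with M_B applied at B: R_B^{AB}·6 = 924.6 + 127.2, so R_B^{AB} = 175.3 kN and R_A = 200.5 − 175.3 = 25.21 kN.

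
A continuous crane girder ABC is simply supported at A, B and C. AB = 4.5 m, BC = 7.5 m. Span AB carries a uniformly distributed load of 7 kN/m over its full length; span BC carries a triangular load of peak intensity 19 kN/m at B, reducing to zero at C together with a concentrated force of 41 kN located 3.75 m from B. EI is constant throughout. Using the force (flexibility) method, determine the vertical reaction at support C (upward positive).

R_C = 32.62 kN

Release continuity at B by inserting a hinge; the redundant is the internal moment M_B. The primary structure is two simply-supported spans AB and BC.
End slopes at the hinge B, treating each span as simply supported:
  span AB: UDL 7: wL³/(24EI) = 26.58/EI
  span BC: triangular load, peak 19: w₀L³/(45EI) = 178.1/EI
  span BC: point load 41 at a = 3.75: Pab(L + b)/(6LEI) = 144.1/EI
  relative rotation θ_0 = (26.58 + 322.3)/EI = 348.8/EI
A unit hogging moment at B produces rotation L₁/(3EI) + L₂/(3EI) = 4/EI.
Slope continuity at B: θ_0 = M_B·4/EI, so M_B = 348.8/4 = 87.21 kN·m (hogging).
Span BC, ΣM about C: R_B^{BC}·7.5 = 510 + 87.21, so R_B^{BC} = 79.63 kN and R_C = 112.2 − 79.63 = 32.62 kN.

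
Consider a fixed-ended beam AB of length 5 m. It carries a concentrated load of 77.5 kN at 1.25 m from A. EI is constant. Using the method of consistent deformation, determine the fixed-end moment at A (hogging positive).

M_A = 54.49 kN·m

Take the two fixed-end moments M_A, M_B as redundants; the released structure is the simple span AB.
Simple-span end rotations at A and B under the given loads:
  at A: point load 77.5 at a = 1.25: Pab(L + b)/(6LEI) = 106/EI
  at B: point load 77.5 at a = 1.25: Pab(L + a)/(6LEI) = 75.68/EI
  θ_A0 = 106/EI,  θ_B0 = 75.68/EI
Flexibility coefficients: a unit moment at one end gives L/(3EI) there and L/(6EI) at the far end, so f₁₁ = f₂₂ = 1.667/EI and f₁₂ = f₂₁ = 0.8333/EI.
Compatibility — zero rotation at each built-in end:
  1.667 M_A + 0.8333 M_B = 106
  0.8333 M_A + 1.667 M_B = 75.68
Solving the pair gives M_A = 54.49 kN·m and M_B = 18.16 kN·m (hogging).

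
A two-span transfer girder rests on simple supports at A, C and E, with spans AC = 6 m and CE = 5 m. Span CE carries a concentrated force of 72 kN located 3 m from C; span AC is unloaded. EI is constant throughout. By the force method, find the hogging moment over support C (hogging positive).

Release continuity at C by inserting a hinge; the redundant is the internal moment M_C. The primary structure is two simply-supported spans AC and CE.
Rotations at C on the released spans (each span's end-slope, ×1/EI):
  span CE: point load 72 at a = 3: Pab(L + b)/(6LEI) = 100.8/EI
  relative rotation θ_0 = (0 + 100.8)/EI = 100.8/EI
A unit hogging moment at C produces rotation L₁/(3EI) + L₂/(3EI) = 3.667/EI.
Slope continuity at C: θ_0 = M_C·3.667/EI, so M_C = 100.8/3.667 = 27.49 kN·m (hogging).

M_C = 27.49 kN·m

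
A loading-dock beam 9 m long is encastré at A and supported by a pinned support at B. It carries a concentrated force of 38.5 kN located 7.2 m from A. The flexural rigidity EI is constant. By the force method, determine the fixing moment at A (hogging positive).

Release the roller at B. Primary structure: cantilever fixed at A.
Free-end deflection of the primary structure under the applied loading (downward +):
  point load 38.5 at a = 7.2: Pa²(3L − a)/(6EI) = 6586/EI
Flexibility coefficient — unit upward force at B: δ_{BB} = L³/(3EI) = 243/EI.
The prop prevents deflection at B: R_B = δ_0/δ_{BB} = 6586/243 = 27.1 kN.
Moment equilibrium about A: M_A = Σ(load moments about A) − R_B·L = 277.2 − 27.1×9 = 33.26 kN·m.

M_A = 33.26 kN·m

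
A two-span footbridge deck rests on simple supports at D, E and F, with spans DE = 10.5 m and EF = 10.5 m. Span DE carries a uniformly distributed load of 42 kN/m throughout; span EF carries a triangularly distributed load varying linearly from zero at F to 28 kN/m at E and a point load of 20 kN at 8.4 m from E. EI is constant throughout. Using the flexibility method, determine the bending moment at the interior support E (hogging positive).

M_E = 402.4 kN·m

Insert a hinge at E; M_E is the redundant, and each span becomes simply supported.
Rotations at E on the released spans (each span's end-slope, ×1/EI):
  span DE: UDL 42: wL³/(24EI) = 2026/EI
  span EF: triangular load, peak 28: w₀L³/(45EI) = 720.3/EI
  span EF: point load 20 at a = 8.4: Pab(L + b)/(6LEI) = 70.56/EI
  relative rotation θ_0 = (2026 + 790.9)/EI = 2817/EI
A unit hogging moment at E produces rotation L₁/(3EI) + L₂/(3EI) = 7/EI.
Compatibility: M_E·(L₁+L₂)/(3EI) = θ_0, giving M_E = 402.4 kN·m (hogging).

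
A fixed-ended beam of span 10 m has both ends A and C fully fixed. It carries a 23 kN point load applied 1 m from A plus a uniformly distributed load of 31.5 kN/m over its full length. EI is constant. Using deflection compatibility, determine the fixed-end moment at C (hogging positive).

Release both end moments; the primary structure is a simply-supported span AC with redundants M_A and M_C.
End rotations of the released simple span under the applied load (×1/EI):
  at A: point load 23 at a = 1: Pab(L + b)/(6LEI) = 65.55/EI
  at C: point load 23 at a = 1: Pab(L + a)/(6LEI) = 37.95/EI
  at A: UDL 31.5: wL³/(24EI) = 1312/EI
  at C: UDL 31.5: wL³/(24EI) = 1312/EI
  θ_A0 = 1378/EI,  θ_C0 = 1350/EI
Flexibility coefficients: a unit moment at one end gives L/(3EI) there and L/(6EI) at the far end, so f₁₁ = f₂₂ = 3.333/EI and f₁₂ = f₂₁ = 1.667/EI.
Compatibility — zero rotation at each built-in end:
  3.333 M_A + 1.667 M_C = 1378
  1.667 M_A + 3.333 M_C = 1350
Solving the pair gives M_A = 281.1 kN·m and M_C = 264.6 kN·m (hogging).

M_C = 264.6 kN·m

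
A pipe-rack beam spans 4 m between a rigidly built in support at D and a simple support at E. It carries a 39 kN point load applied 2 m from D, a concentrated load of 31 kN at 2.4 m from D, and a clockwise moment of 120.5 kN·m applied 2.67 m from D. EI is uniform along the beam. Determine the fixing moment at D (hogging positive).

M_D = 9.815 kN·m

Take the reaction at E as the redundant and release it; the primary structure is a cantilever fixed at D.
Primary-structure tip deflection at E by superposition:
  point load 39 at a = 2: Pa²(3L − a)/(6EI) = 260/EI
  point load 31 at a = 2.4: Pa²(3L − a)/(6EI) = 285.7/EI
  clockwise couple 120.5 at a = 2.67: M₀a(2L − a)/(2EI) = 857.4/EI
  δ_0 = 1403/EI
Flexibility coefficient — unit upward force at E: δ_{EE} = L³/(3EI) = 21.33/EI.
Compatibility at E: δ_0 − R_E·δ_{EE} = 0, so R_E = 1403/21.33 = 65.77 kN.
Moment equilibrium about D: M_D = Σ(load moments about D) − R_E·L = 272.9 − 65.77×4 = 9.815 kN·m.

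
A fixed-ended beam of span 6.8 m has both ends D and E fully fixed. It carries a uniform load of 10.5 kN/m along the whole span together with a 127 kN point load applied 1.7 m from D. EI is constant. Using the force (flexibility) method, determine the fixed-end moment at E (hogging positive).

Take the two fixed-end moments M_D, M_E as redundants; the released structure is the simple span DE.
End rotations of the released simple span under the applied load (×1/EI):
  at D: UDL 10.5: wL³/(24EI) = 137.6/EI
  at E: UDL 10.5: wL³/(24EI) = 137.6/EI
  at D: point load 127 at a = 1.7: Pab(L + b)/(6LEI) = 321.2/EI
  at E: point load 127 at a = 1.7: Pab(L + a)/(6LEI) = 229.4/EI
  θ_D0 = 458.7/EI,  θ_E0 = 367/EI
Flexibility coefficients: a unit moment at one end gives L/(3EI) there and L/(6EI) at the far end, so f₁₁ = f₂₂ = 2.267/EI and f₁₂ = f₂₁ = 1.133/EI.
Compatibility — zero rotation at each built-in end:
  2.267 M_D + 1.133 M_E = 458.7
  1.133 M_D + 2.267 M_E = 367
Solving the pair gives M_D = 161.9 kN·m and M_E = 80.94 kN·m (hogging).

M_E = 80.94 kN·m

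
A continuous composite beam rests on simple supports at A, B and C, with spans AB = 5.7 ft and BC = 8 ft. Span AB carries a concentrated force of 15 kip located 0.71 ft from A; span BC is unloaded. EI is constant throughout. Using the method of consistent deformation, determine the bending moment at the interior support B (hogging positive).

M_B = 2.181 kip·ft

Insert a hinge at B; M_B is the redundant, and each span becomes simply supported.
Discontinuity in slope at B on the released structure — sum the simple-span end rotations:
  span AB: point load 15 at a = 0.71: Pab(L + a)/(6LEI) = 9.961/EI
  relative rotation θ_0 = (9.961 + 0)/EI = 9.961/EI
A unit hogging moment at B produces rotation L₁/(3EI) + L₂/(3EI) = 4.567/EI.
Slope continuity at B: θ_0 = M_B·4.567/EI, so M_B = 9.961/4.567 = 2.181 kip·ft (hogging).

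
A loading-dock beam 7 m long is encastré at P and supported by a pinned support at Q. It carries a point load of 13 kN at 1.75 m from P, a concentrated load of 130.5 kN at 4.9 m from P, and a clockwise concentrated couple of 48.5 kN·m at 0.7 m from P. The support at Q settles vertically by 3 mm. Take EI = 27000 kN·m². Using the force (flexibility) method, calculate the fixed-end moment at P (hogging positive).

Remove the prop at Q; the released (primary) structure is a cantilever built in at P.
Free-end deflection of the primary structure under the applied loading (downward +):
  point load 13 at a = 1.75: Pa²(3L − a)/(6EI) = 127.7/EI
  point load 130.5 at a = 4.9: Pa²(3L − a)/(6EI) = 8408/EI
  clockwise couple 48.5 at a = 0.7: M₀a(2L − a)/(2EI) = 225.8/EI
  δ_0 = 8761/EI
Tip deflection under a unit load at Q: L³/(3EI) = 114.3/EI.
With EI = 27000 kN·m²: δ_0 = 0.32449 m and δ_{QQ} = 0.004235 m/kN.
Compatibility — the beam at Q must follow the support down by 0.003 m: δ_0 − R_Q·δ_{QQ} = 0.003, so R_Q = (0.32449 − 0.003)/0.004235 = 75.92 kN.
Moment equilibrium about P: M_P = Σ(load moments about P) − R_Q·L = 710.7 − 75.92×7 = 179.3 kN·m.

M_P = 179.3 kN·m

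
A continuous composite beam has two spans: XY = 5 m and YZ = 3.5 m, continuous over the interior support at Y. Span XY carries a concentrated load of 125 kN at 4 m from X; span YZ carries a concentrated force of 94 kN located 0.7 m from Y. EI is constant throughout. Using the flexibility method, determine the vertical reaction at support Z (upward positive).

R_Z = -1.9 kN

Insert a hinge at Y; M_Y is the redundant, and each span becomes simply supported.
End slopes at the hinge Y, treating each span as simply supported:
  span XY: point load 125 at a = 4: Pab(L + a)/(6LEI) = 150/EI
  span YZ: point load 94 at a = 0.7: Pab(L + b)/(6LEI) = 55.27/EI
  relative rotation θ_0 = (150 + 55.27)/EI = 205.3/EI
A unit hogging moment at Y produces rotation L₁/(3EI) + L₂/(3EI) = 2.833/EI.
Slope continuity at Y: θ_0 = M_Y·2.833/EI, so M_Y = 205.3/2.833 = 72.45 kN·m (hogging).
Span YZ, ΣM about Z: R_Y^{YZ}·3.5 = 263.2 + 72.45, so R_Y^{YZ} = 95.9 kN and R_Z = 94 − 95.9 = -1.9 kN.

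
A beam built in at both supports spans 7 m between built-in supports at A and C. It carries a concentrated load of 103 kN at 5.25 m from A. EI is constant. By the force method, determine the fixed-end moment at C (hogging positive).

M_C = 101.4 kN·m

Take the two fixed-end moments M_A, M_C as redundants; the released structure is the simple span AC.
End rotations of the released simple span under the applied load (×1/EI):
  at A: point load 103 at a = 5.25: Pab(L + b)/(6LEI) = 197.1/EI
  at C: point load 103 at a = 5.25: Pab(L + a)/(6LEI) = 276/EI
  θ_A0 = 197.1/EI,  θ_C0 = 276/EI
Flexibility coefficients: a unit moment at one end gives L/(3EI) there and L/(6EI) at the far end, so f₁₁ = f₂₂ = 2.333/EI and f₁₂ = f₂₁ = 1.167/EI.
Compatibility — zero rotation at each built-in end:
  2.333 M_A + 1.167 M_C = 197.1
  1.167 M_A + 2.333 M_C = 276
Solving the pair gives M_A = 33.8 kN·m and M_C = 101.4 kN·m (hogging).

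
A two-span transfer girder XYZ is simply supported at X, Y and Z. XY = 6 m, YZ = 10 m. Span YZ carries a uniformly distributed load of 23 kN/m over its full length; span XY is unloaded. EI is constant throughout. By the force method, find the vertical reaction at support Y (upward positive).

Release continuity at Y by inserting a hinge; the redundant is the internal moment M_Y. The primary structure is two simply-supported spans XY and YZ.
Discontinuity in slope at Y on the released structure — sum the simple-span end rotations:
  span YZ: UDL 23: wL³/(24EI) = 958.3/EI
  relative rotation θ_0 = (0 + 958.3)/EI = 958.3/EI
A unit hogging moment at Y produces rotation L₁/(3EI) + L₂/(3EI) = 5.333/EI.
Slope continuity at Y: θ_0 = M_Y·5.333/EI, so M_Y = 958.3/5.333 = 179.7 kN·m (hogging).
Span XY, ΣM about X with M_Y applied at Y: R_Y^{XY}·6 = 0 + 179.7, so R_Y^{XY} = 29.95 kN and R_X = 0 − 29.95 = -29.95 kN.
Span YZ, ΣM about Z: R_Y^{YZ}·10 = 1150 + 179.7, so R_Y^{YZ} = 133 kN and R_Z = 230 − 133 = 97.03 kN.
R_Y = 29.95 + 133 = 162.9 kN.

R_Y = 162.9 kN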